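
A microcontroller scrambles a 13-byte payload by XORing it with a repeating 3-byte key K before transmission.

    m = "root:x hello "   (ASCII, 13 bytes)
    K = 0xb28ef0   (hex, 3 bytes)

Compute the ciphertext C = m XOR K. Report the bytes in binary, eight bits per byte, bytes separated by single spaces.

11000000 11100001 10011111 11000110 10110100 10001000 10010010 11100110 10010101 11011110 11100010 10011111 10010010

The 3-byte key repeats, so the effective keystream is b2 8e f0 b2 8e f0 b2 8e f0 b2 8e f0 b2.
byte 0: 72 ^ b2 = c0
byte 1: 6f ^ 8e = e1
byte 2: 6f ^ f0 = 9f
byte 3: 74 ^ b2 = c6
byte 4: 3a ^ 8e = b4
byte 5: 78 ^ f0 = 88
byte 6: 20 ^ b2 = 92
byte 7: 68 ^ 8e = e6
byte 8: 65 ^ f0 = 95
byte 9: 6c ^ b2 = de
byte 10: 6c ^ 8e = e2
byte 11: 6f ^ f0 = 9f
byte 12: 20 ^ b2 = 92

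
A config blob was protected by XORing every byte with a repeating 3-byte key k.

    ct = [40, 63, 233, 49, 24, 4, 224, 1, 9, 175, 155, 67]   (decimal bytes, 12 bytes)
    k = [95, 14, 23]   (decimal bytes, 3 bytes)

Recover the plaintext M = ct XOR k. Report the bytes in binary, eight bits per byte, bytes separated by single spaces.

The 3-byte key repeats, so the effective keystream is 5f 0e 17 5f 0e 17 5f 0e 17 5f 0e 17.
byte 0: 28 xor 5f = 77
byte 1: 3f xor 0e = 31
byte 2: e9 xor 17 = fe
byte 3: 31 xor 5f = 6e
byte 4: 18 xor 0e = 16
byte 5: 04 xor 17 = 13
byte 6: e0 xor 5f = bf
byte 7: 01 xor 0e = 0f
byte 8: 09 xor 17 = 1e
byte 9: af xor 5f = f0
byte 10: 9b xor 0e = 95
byte 11: 43 xor 17 = 54

01110111 00110001 11111110 01101110 00010110 00010011 10111111 00001111 00011110 11110000 10010101 01010100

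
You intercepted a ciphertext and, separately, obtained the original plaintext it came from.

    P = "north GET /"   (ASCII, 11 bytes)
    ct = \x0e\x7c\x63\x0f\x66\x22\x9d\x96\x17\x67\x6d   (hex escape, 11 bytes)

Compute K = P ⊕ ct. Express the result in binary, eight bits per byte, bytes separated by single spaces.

01100000 00010011 00010001 01111011 00001110 00000010 11011010 11010011 01000011 01000111 01000010

Since ct = P ⊕ K, XORing both sides with P gives K = P ⊕ ct.
6e ^ 0e = 60
6f ^ 7c = 13
72 ^ 63 = 11
74 ^ 0f = 7b
68 ^ 66 = 0e
20 ^ 22 = 02
47 ^ 9d = da
45 ^ 96 = d3
54 ^ 17 = 43
20 ^ 67 = 47
2f ^ 6d = 42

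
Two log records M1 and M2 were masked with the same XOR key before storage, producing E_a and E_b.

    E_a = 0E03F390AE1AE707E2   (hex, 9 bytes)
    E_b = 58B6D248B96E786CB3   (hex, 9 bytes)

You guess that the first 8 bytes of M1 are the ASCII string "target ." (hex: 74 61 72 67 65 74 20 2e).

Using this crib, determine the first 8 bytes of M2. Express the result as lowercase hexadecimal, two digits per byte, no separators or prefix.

22d453bf7200bf45

First, E_a ⊕ E_b = (M1 ⊕ K) ⊕ (M2 ⊕ K) = M1 ⊕ M2, so the key drops out. Then M2 = (M1 ⊕ M2) ⊕ M1 over the first 8 bytes.
byte 0: (0e XOR 58) XOR 74 = 56 XOR 74 = 22
byte 1: (03 XOR b6) XOR 61 = b5 XOR 61 = d4
byte 2: (f3 XOR d2) XOR 72 = 21 XOR 72 = 53
byte 3: (90 XOR 48) XOR 67 = d8 XOR 67 = bf
byte 4: (ae XOR b9) XOR 65 = 17 XOR 65 = 72
byte 5: (1a XOR 6e) XOR 74 = 74 XOR 74 = 00
byte 6: (e7 XOR 78) XOR 20 = 9f XOR 20 = bf
byte 7: (07 XOR 6c) XOR 2e = 6b XOR 2e = 45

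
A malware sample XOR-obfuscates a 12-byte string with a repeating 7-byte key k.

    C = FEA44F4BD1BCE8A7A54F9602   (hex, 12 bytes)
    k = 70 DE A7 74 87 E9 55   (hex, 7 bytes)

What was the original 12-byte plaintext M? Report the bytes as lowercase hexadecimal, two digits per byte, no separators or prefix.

8e7ae83f5655bdd77be8e285

The 7-byte key repeats, so the effective keystream is 70 de a7 74 87 e9 55 70 de a7 74 87.
byte 0: fe xor 70 = 8e
byte 1: a4 xor de = 7a
byte 2: 4f xor a7 = e8
byte 3: 4b xor 74 = 3f
byte 4: d1 xor 87 = 56
byte 5: bc xor e9 = 55
byte 6: e8 xor 55 = bd
byte 7: a7 xor 70 = d7
byte 8: a5 xor de = 7b
byte 9: 4f xor a7 = e8
byte 10: 96 xor 74 = e2
byte 11: 02 xor 87 = 85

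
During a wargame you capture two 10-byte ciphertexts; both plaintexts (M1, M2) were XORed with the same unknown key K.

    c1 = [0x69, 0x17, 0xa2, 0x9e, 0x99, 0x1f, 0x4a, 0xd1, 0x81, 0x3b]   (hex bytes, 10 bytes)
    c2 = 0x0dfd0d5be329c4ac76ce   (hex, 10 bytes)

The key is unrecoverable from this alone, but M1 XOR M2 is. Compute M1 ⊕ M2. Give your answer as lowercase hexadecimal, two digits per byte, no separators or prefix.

c1 ⊕ c2 = (M1 ⊕ K) ⊕ (M2 ⊕ K) = M1 ⊕ M2 — the shared key cancels under XOR.
byte 0: 69 ^ 0d = 64
byte 1: 17 ^ fd = ea
byte 2: a2 ^ 0d = af
byte 3: 9e ^ 5b = c5
byte 4: 99 ^ e3 = 7a
byte 5: 1f ^ 29 = 36
byte 6: 4a ^ c4 = 8e
byte 7: d1 ^ ac = 7d
byte 8: 81 ^ 76 = f7
byte 9: 3b ^ ce = f5

64eaafc57a368e7df7f5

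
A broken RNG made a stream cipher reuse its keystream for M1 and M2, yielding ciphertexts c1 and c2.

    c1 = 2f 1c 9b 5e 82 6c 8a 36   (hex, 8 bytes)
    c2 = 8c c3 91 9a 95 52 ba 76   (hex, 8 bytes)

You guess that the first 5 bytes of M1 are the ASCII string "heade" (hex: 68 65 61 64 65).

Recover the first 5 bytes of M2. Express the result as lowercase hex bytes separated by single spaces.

First, c1 ⊕ c2 = (M1 ⊕ K) ⊕ (M2 ⊕ K) = M1 ⊕ M2, so the key drops out. Then M2 = (M1 ⊕ M2) ⊕ M1 over the first 5 bytes.
byte 0: (2f ^ 8c) ^ 68 = a3 ^ 68 = cb
byte 1: (1c ^ c3) ^ 65 = df ^ 65 = ba
byte 2: (9b ^ 91) ^ 61 = 0a ^ 61 = 6b
byte 3: (5e ^ 9a) ^ 64 = c4 ^ 64 = a0
byte 4: (82 ^ 95) ^ 65 = 17 ^ 65 = 72

cb ba 6b a0 72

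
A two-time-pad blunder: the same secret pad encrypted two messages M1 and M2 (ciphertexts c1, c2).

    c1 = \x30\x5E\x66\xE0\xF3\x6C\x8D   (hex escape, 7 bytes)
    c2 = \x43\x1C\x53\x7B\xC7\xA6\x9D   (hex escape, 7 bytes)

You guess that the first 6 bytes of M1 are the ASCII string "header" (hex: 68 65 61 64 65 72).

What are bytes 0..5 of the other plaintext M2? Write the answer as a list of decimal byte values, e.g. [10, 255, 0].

[27, 39, 84, 255, 81, 184]

First, c1 ⊕ c2 = (M1 ⊕ K) ⊕ (M2 ⊕ K) = M1 ⊕ M2, so the key drops out. Then M2 = (M1 ⊕ M2) ⊕ M1 over the first 6 bytes.
byte 0: (30 XOR 43) XOR 68 = 73 XOR 68 = 1b
byte 1: (5e XOR 1c) XOR 65 = 42 XOR 65 = 27
byte 2: (66 XOR 53) XOR 61 = 35 XOR 61 = 54
byte 3: (e0 XOR 7b) XOR 64 = 9b XOR 64 = ff
byte 4: (f3 XOR c7) XOR 65 = 34 XOR 65 = 51
byte 5: (6c XOR a6) XOR 72 = ca XOR 72 = b8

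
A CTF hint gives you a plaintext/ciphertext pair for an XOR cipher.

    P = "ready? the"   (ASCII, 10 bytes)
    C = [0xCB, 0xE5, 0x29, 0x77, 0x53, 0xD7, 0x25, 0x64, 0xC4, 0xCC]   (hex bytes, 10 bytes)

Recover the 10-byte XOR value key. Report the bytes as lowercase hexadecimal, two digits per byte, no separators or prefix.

Since C = P ⊕ key, XORing both sides with P gives key = P ⊕ C.
72 XOR cb = b9
65 XOR e5 = 80
61 XOR 29 = 48
64 XOR 77 = 13
79 XOR 53 = 2a
3f XOR d7 = e8
20 XOR 25 = 05
74 XOR 64 = 10
68 XOR c4 = ac
65 XOR cc = a9

b98048132ae80510aca9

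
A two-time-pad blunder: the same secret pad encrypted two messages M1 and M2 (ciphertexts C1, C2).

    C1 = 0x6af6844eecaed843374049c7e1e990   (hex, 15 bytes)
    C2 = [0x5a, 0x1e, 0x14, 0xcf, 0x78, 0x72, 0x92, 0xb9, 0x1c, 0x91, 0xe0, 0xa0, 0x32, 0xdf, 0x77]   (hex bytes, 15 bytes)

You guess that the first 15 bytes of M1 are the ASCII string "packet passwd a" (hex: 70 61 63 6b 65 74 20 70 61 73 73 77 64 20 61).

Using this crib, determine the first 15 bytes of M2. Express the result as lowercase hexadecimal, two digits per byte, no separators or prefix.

4089f3eaf1a86a8a4aa2da10b71686

First, C1 ⊕ C2 = (M1 ⊕ K) ⊕ (M2 ⊕ K) = M1 ⊕ M2, so the key drops out. Then M2 = (M1 ⊕ M2) ⊕ M1 over the first 15 bytes.
byte 0: (6a xor 5a) xor 70 = 30 xor 70 = 40
byte 1: (f6 xor 1e) xor 61 = e8 xor 61 = 89
byte 2: (84 xor 14) xor 63 = 90 xor 63 = f3
byte 3: (4e xor cf) xor 6b = 81 xor 6b = ea
byte 4: (ec xor 78) xor 65 = 94 xor 65 = f1
byte 5: (ae xor 72) xor 74 = dc xor 74 = a8
byte 6: (d8 xor 92) xor 20 = 4a xor 20 = 6a
byte 7: (43 xor b9) xor 70 = fa xor 70 = 8a
byte 8: (37 xor 1c) xor 61 = 2b xor 61 = 4a
byte 9: (40 xor 91) xor 73 = d1 xor 73 = a2
byte 10: (49 xor e0) xor 73 = a9 xor 73 = da
byte 11: (c7 xor a0) xor 77 = 67 xor 77 = 10
byte 12: (e1 xor 32) xor 64 = d3 xor 64 = b7
byte 13: (e9 xor df) xor 20 = 36 xor 20 = 16
byte 14: (90 xor 77) xor 61 = e7 xor 61 = 86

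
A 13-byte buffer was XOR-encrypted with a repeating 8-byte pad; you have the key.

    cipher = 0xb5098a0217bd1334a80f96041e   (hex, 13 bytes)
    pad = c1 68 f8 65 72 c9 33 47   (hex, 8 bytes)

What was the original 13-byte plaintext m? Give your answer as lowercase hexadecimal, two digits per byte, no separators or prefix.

746172676574207369676e616c

The 8-byte key repeats, so the effective keystream is c1 68 f8 65 72 c9 33 47 c1 68 f8 65 72.
byte 0: b5 xor c1 = 74
byte 1: 09 xor 68 = 61
byte 2: 8a xor f8 = 72
byte 3: 02 xor 65 = 67
byte 4: 17 xor 72 = 65
byte 5: bd xor c9 = 74
byte 6: 13 xor 33 = 20
byte 7: 34 xor 47 = 73
byte 8: a8 xor c1 = 69
byte 9: 0f xor 68 = 67
byte 10: 96 xor f8 = 6e
byte 11: 04 xor 65 = 61
byte 12: 1e xor 72 = 6c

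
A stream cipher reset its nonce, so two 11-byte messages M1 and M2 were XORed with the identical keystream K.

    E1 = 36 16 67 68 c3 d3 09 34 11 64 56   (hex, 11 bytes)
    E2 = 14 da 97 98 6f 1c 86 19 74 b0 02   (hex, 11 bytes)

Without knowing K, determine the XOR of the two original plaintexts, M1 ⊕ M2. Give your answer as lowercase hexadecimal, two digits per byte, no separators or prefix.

E1 ⊕ E2 = (M1 ⊕ K) ⊕ (M2 ⊕ K) = M1 ⊕ M2 — the shared key cancels under XOR.
byte 0: 00110110 ⊕ 00010100 = 00100010
byte 1: 00010110 ⊕ 11011010 = 11001100
byte 2: 01100111 ⊕ 10010111 = 11110000
byte 3: 01101000 ⊕ 10011000 = 11110000
byte 4: 11000011 ⊕ 01101111 = 10101100
byte 5: 11010011 ⊕ 00011100 = 11001111
byte 6: 00001001 ⊕ 10000110 = 10001111
byte 7: 00110100 ⊕ 00011001 = 00101101
byte 8: 00010001 ⊕ 01110100 = 01100101
byte 9: 01100100 ⊕ 10110000 = 11010100
byte 10: 01010110 ⊕ 00000010 = 01010100

22ccf0f0accf8f2d65d454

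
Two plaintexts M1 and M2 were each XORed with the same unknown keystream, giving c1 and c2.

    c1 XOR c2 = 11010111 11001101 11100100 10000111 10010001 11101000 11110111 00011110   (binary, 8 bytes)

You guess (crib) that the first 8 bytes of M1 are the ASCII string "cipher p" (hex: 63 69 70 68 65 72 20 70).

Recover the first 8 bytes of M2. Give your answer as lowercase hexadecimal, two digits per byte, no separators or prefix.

b4a494eff49ad76e

Since c1 ⊕ c2 = M1 ⊕ M2, XORing with the guessed M1 bytes yields the corresponding M2 bytes: M2 = (c1 ⊕ c2) ⊕ M1.
d7 xor 63 = b4
cd xor 69 = a4
e4 xor 70 = 94
87 xor 68 = ef
91 xor 65 = f4
e8 xor 72 = 9a
f7 xor 20 = d7
1e xor 70 = 6e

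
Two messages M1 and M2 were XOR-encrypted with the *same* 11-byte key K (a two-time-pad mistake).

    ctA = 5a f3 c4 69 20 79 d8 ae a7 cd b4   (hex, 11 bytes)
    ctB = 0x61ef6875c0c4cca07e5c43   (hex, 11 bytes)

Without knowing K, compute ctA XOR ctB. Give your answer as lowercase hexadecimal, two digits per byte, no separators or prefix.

3b1cac1ce0bd140ed991f7

ctA ⊕ ctB = (M1 ⊕ K) ⊕ (M2 ⊕ K) = M1 ⊕ M2 — the shared key cancels under XOR.
01011010 xor 01100001 = 00111011
11110011 xor 11101111 = 00011100
11000100 xor 01101000 = 10101100
01101001 xor 01110101 = 00011100
00100000 xor 11000000 = 11100000
01111001 xor 11000100 = 10111101
11011000 xor 11001100 = 00010100
10101110 xor 10100000 = 00001110
10100111 xor 01111110 = 11011001
11001101 xor 01011100 = 10010001
10110100 xor 01000011 = 11110111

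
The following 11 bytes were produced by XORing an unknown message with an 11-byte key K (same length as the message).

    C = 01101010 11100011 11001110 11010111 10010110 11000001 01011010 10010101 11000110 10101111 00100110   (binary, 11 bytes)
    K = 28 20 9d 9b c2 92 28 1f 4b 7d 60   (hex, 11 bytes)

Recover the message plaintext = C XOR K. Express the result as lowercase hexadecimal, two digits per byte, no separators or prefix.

42c3534c5453728a8dd246

byte 0: 106 xor  40 =  66
byte 1: 227 xor  32 = 195
byte 2: 206 xor 157 =  83
byte 3: 215 xor 155 =  76
byte 4: 150 xor 194 =  84
byte 5: 193 xor 146 =  83
byte 6:  90 xor  40 = 114
byte 7: 149 xor  31 = 138
byte 8: 198 xor  75 = 141
byte 9: 175 xor 125 = 210
byte 10:  38 xor  96 =  70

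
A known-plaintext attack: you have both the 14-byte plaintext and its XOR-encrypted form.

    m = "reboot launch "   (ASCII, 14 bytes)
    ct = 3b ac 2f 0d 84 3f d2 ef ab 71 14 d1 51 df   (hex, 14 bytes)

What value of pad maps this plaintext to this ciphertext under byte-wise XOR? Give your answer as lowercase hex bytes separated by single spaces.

Since ct = m ⊕ pad, XORing both sides with m gives pad = m ⊕ ct.
72 XOR 3b = 49
65 XOR ac = c9
62 XOR 2f = 4d
6f XOR 0d = 62
6f XOR 84 = eb
74 XOR 3f = 4b
20 XOR d2 = f2
6c XOR ef = 83
61 XOR ab = ca
75 XOR 71 = 04
6e XOR 14 = 7a
63 XOR d1 = b2
68 XOR 51 = 39
20 XOR df = ff

49 c9 4d 62 eb 4b f2 83 ca 04 7a b2 39 ff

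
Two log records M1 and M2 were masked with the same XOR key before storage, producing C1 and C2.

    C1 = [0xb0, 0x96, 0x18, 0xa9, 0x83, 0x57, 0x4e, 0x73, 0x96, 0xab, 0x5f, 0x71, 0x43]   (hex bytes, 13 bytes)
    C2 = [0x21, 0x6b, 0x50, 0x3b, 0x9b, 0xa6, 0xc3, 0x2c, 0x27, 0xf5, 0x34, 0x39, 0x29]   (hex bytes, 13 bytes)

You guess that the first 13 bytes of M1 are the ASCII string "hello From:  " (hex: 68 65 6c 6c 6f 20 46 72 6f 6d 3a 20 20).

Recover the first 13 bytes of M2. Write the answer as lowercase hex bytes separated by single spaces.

f9 98 24 fe 77 d1 cb 2d de 33 51 68 4a

First, C1 ⊕ C2 = (M1 ⊕ K) ⊕ (M2 ⊕ K) = M1 ⊕ M2, so the key drops out. Then M2 = (M1 ⊕ M2) ⊕ M1 over the first 13 bytes.
byte 0: (b0 XOR 21) XOR 68 = 91 XOR 68 = f9
byte 1: (96 XOR 6b) XOR 65 = fd XOR 65 = 98
byte 2: (18 XOR 50) XOR 6c = 48 XOR 6c = 24
byte 3: (a9 XOR 3b) XOR 6c = 92 XOR 6c = fe
byte 4: (83 XOR 9b) XOR 6f = 18 XOR 6f = 77
byte 5: (57 XOR a6) XOR 20 = f1 XOR 20 = d1
byte 6: (4e XOR c3) XOR 46 = 8d XOR 46 = cb
byte 7: (73 XOR 2c) XOR 72 = 5f XOR 72 = 2d
byte 8: (96 XOR 27) XOR 6f = b1 XOR 6f = de
byte 9: (ab XOR f5) XOR 6d = 5e XOR 6d = 33
byte 10: (5f XOR 34) XOR 3a = 6b XOR 3a = 51
byte 11: (71 XOR 39) XOR 20 = 48 XOR 20 = 68
byte 12: (43 XOR 29) XOR 20 = 6a XOR 20 = 4a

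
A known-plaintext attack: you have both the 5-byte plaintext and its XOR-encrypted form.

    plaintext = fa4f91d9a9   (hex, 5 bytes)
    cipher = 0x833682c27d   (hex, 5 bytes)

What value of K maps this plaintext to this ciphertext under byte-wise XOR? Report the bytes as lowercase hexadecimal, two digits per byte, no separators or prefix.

Since cipher = plaintext ⊕ K, XORing both sides with plaintext gives K = plaintext ⊕ cipher.
fa ^ 83 = 79
4f ^ 36 = 79
91 ^ 82 = 13
d9 ^ c2 = 1b
a9 ^ 7d = d4

7979131bd4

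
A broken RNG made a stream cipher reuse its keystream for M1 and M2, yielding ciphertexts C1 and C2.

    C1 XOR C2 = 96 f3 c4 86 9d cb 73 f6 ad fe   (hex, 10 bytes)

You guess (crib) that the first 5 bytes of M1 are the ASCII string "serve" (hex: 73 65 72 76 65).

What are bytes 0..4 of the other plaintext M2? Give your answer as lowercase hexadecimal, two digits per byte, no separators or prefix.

e596b6f0f8

Since C1 ⊕ C2 = M1 ⊕ M2, XORing with the guessed M1 bytes yields the corresponding M2 bytes: M2 = (C1 ⊕ C2) ⊕ M1.
96 ⊕ 73 = e5
f3 ⊕ 65 = 96
c4 ⊕ 72 = b6
86 ⊕ 76 = f0
9d ⊕ 65 = f8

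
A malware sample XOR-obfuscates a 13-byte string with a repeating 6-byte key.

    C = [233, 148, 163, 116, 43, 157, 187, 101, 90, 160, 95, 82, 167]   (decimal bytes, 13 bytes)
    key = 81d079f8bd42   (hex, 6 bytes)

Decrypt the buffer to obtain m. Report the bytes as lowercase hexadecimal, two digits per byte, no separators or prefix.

The 6-byte key repeats, so the effective keystream is 81 d0 79 f8 bd 42 81 d0 79 f8 bd 42 81.
byte 0: e9 ^ 81 = 68
byte 1: 94 ^ d0 = 44
byte 2: a3 ^ 79 = da
byte 3: 74 ^ f8 = 8c
byte 4: 2b ^ bd = 96
byte 5: 9d ^ 42 = df
byte 6: bb ^ 81 = 3a
byte 7: 65 ^ d0 = b5
byte 8: 5a ^ 79 = 23
byte 9: a0 ^ f8 = 58
byte 10: 5f ^ bd = e2
byte 11: 52 ^ 42 = 10
byte 12: a7 ^ 81 = 26

6844da8c96df3ab52358e21026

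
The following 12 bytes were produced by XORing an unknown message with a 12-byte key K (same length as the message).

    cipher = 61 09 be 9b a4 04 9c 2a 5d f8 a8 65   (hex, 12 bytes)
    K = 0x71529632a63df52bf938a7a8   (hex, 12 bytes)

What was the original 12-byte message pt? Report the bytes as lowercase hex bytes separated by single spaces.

61 XOR 71 = 10
09 XOR 52 = 5b
be XOR 96 = 28
9b XOR 32 = a9
a4 XOR a6 = 02
04 XOR 3d = 39
9c XOR f5 = 69
2a XOR 2b = 01
5d XOR f9 = a4
f8 XOR 38 = c0
a8 XOR a7 = 0f
65 XOR a8 = cd

10 5b 28 a9 02 39 69 01 a4 c0 0f cd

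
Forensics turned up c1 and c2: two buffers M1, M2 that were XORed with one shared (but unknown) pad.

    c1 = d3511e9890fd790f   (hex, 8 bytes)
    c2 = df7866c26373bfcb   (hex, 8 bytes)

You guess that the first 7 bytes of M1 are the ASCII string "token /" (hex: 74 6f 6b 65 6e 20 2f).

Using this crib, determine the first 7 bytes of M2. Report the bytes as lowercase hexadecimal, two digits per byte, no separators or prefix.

7846133f9daee9

First, c1 ⊕ c2 = (M1 ⊕ K) ⊕ (M2 ⊕ K) = M1 ⊕ M2, so the key drops out. Then M2 = (M1 ⊕ M2) ⊕ M1 over the first 7 bytes.
byte 0: (d3 xor df) xor 74 = 0c xor 74 = 78
byte 1: (51 xor 78) xor 6f = 29 xor 6f = 46
byte 2: (1e xor 66) xor 6b = 78 xor 6b = 13
byte 3: (98 xor c2) xor 65 = 5a xor 65 = 3f
byte 4: (90 xor 63) xor 6e = f3 xor 6e = 9d
byte 5: (fd xor 73) xor 20 = 8e xor 20 = ae
byte 6: (79 xor bf) xor 2f = c6 xor 2f = e9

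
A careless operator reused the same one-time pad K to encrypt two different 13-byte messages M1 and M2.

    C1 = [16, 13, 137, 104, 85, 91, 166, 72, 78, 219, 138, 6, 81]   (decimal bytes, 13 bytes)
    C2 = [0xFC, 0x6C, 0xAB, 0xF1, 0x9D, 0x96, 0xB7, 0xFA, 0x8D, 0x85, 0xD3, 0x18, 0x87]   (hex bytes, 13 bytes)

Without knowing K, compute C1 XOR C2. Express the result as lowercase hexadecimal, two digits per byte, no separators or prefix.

ec612299c8cd11b2c35e591ed6

C1 ⊕ C2 = (M1 ⊕ K) ⊕ (M2 ⊕ K) = M1 ⊕ M2 — the shared key cancels under XOR.
byte 0:  16 XOR 252 = 236
byte 1:  13 XOR 108 =  97
byte 2: 137 XOR 171 =  34
byte 3: 104 XOR 241 = 153
byte 4:  85 XOR 157 = 200
byte 5:  91 XOR 150 = 205
byte 6: 166 XOR 183 =  17
byte 7:  72 XOR 250 = 178
byte 8:  78 XOR 141 = 195
byte 9: 219 XOR 133 =  94
byte 10: 138 XOR 211 =  89
byte 11:   6 XOR  24 =  30
byte 12:  81 XOR 135 = 214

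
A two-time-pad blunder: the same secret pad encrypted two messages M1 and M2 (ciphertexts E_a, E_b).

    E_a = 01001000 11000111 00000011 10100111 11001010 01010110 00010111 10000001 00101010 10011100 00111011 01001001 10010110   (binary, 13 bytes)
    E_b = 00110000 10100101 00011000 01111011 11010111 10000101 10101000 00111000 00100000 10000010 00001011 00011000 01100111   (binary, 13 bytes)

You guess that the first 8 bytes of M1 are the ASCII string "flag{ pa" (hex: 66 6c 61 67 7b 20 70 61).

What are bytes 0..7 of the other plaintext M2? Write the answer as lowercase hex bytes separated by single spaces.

First, E_a ⊕ E_b = (M1 ⊕ K) ⊕ (M2 ⊕ K) = M1 ⊕ M2, so the key drops out. Then M2 = (M1 ⊕ M2) ⊕ M1 over the first 8 bytes.
byte 0: (48 ^ 30) ^ 66 = 78 ^ 66 = 1e
byte 1: (c7 ^ a5) ^ 6c = 62 ^ 6c = 0e
byte 2: (03 ^ 18) ^ 61 = 1b ^ 61 = 7a
byte 3: (a7 ^ 7b) ^ 67 = dc ^ 67 = bb
byte 4: (ca ^ d7) ^ 7b = 1d ^ 7b = 66
byte 5: (56 ^ 85) ^ 20 = d3 ^ 20 = f3
byte 6: (17 ^ a8) ^ 70 = bf ^ 70 = cf
byte 7: (81 ^ 38) ^ 61 = b9 ^ 61 = d8

1e 0e 7a bb 66 f3 cf d8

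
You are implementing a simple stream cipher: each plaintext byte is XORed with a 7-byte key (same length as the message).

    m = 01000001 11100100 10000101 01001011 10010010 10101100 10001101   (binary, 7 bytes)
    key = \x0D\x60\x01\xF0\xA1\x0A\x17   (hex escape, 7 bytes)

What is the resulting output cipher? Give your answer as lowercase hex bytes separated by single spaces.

4c 84 84 bb 33 a6 9a

XOR is its own inverse, so applying the key byte-wise gives the result directly.
01000001 XOR 00001101 = 01001100
11100100 XOR 01100000 = 10000100
10000101 XOR 00000001 = 10000100
01001011 XOR 11110000 = 10111011
10010010 XOR 10100001 = 00110011
10101100 XOR 00001010 = 10100110
10001101 XOR 00010111 = 10011010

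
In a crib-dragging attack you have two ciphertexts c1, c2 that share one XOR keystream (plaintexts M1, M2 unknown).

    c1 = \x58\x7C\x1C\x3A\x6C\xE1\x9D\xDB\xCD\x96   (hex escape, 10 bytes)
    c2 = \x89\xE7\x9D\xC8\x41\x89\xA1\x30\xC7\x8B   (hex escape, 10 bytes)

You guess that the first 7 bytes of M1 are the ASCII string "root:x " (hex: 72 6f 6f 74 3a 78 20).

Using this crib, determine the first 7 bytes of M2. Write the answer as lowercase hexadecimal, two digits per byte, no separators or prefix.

a3f4ee8617101c

First, c1 ⊕ c2 = (M1 ⊕ K) ⊕ (M2 ⊕ K) = M1 ⊕ M2, so the key drops out. Then M2 = (M1 ⊕ M2) ⊕ M1 over the first 7 bytes.
byte 0: (58 ⊕ 89) ⊕ 72 = d1 ⊕ 72 = a3
byte 1: (7c ⊕ e7) ⊕ 6f = 9b ⊕ 6f = f4
byte 2: (1c ⊕ 9d) ⊕ 6f = 81 ⊕ 6f = ee
byte 3: (3a ⊕ c8) ⊕ 74 = f2 ⊕ 74 = 86
byte 4: (6c ⊕ 41) ⊕ 3a = 2d ⊕ 3a = 17
byte 5: (e1 ⊕ 89) ⊕ 78 = 68 ⊕ 78 = 10
byte 6: (9d ⊕ a1) ⊕ 20 = 3c ⊕ 20 = 1c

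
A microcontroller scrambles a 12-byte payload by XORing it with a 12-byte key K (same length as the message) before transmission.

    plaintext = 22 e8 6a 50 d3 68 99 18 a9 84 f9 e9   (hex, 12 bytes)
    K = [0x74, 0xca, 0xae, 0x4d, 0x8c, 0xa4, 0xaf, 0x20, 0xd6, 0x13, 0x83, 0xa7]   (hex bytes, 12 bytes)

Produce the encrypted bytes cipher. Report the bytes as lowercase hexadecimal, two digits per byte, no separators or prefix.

5622c41d5fcc36387f977a4e

byte 0: 00100010 ⊕ 01110100 = 01010110
byte 1: 11101000 ⊕ 11001010 = 00100010
byte 2: 01101010 ⊕ 10101110 = 11000100
byte 3: 01010000 ⊕ 01001101 = 00011101
byte 4: 11010011 ⊕ 10001100 = 01011111
byte 5: 01101000 ⊕ 10100100 = 11001100
byte 6: 10011001 ⊕ 10101111 = 00110110
byte 7: 00011000 ⊕ 00100000 = 00111000
byte 8: 10101001 ⊕ 11010110 = 01111111
byte 9: 10000100 ⊕ 00010011 = 10010111
byte 10: 11111001 ⊕ 10000011 = 01111010
byte 11: 11101001 ⊕ 10100111 = 01001110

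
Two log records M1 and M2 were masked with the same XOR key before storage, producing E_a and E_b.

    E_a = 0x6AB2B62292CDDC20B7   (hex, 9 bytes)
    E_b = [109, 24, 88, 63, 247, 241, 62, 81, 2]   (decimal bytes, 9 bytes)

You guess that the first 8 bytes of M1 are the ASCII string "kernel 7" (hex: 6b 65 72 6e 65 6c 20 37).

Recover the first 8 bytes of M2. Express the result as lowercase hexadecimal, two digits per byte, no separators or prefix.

6ccf9c730050c246

First, E_a ⊕ E_b = (M1 ⊕ K) ⊕ (M2 ⊕ K) = M1 ⊕ M2, so the key drops out. Then M2 = (M1 ⊕ M2) ⊕ M1 over the first 8 bytes.
byte 0: (6a XOR 6d) XOR 6b = 07 XOR 6b = 6c
byte 1: (b2 XOR 18) XOR 65 = aa XOR 65 = cf
byte 2: (b6 XOR 58) XOR 72 = ee XOR 72 = 9c
byte 3: (22 XOR 3f) XOR 6e = 1d XOR 6e = 73
byte 4: (92 XOR f7) XOR 65 = 65 XOR 65 = 00
byte 5: (cd XOR f1) XOR 6c = 3c XOR 6c = 50
byte 6: (dc XOR 3e) XOR 20 = e2 XOR 20 = c2
byte 7: (20 XOR 51) XOR 37 = 71 XOR 37 = 46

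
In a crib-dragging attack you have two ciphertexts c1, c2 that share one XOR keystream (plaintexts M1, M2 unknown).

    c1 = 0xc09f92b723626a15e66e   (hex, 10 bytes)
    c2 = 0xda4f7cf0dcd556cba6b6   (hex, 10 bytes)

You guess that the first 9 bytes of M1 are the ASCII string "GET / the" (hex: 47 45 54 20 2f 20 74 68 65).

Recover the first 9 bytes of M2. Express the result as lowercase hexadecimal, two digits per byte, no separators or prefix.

First, c1 ⊕ c2 = (M1 ⊕ K) ⊕ (M2 ⊕ K) = M1 ⊕ M2, so the key drops out. Then M2 = (M1 ⊕ M2) ⊕ M1 over the first 9 bytes.
byte 0: (c0 xor da) xor 47 = 1a xor 47 = 5d
byte 1: (9f xor 4f) xor 45 = d0 xor 45 = 95
byte 2: (92 xor 7c) xor 54 = ee xor 54 = ba
byte 3: (b7 xor f0) xor 20 = 47 xor 20 = 67
byte 4: (23 xor dc) xor 2f = ff xor 2f = d0
byte 5: (62 xor d5) xor 20 = b7 xor 20 = 97
byte 6: (6a xor 56) xor 74 = 3c xor 74 = 48
byte 7: (15 xor cb) xor 68 = de xor 68 = b6
byte 8: (e6 xor a6) xor 65 = 40 xor 65 = 25

5d95ba67d09748b625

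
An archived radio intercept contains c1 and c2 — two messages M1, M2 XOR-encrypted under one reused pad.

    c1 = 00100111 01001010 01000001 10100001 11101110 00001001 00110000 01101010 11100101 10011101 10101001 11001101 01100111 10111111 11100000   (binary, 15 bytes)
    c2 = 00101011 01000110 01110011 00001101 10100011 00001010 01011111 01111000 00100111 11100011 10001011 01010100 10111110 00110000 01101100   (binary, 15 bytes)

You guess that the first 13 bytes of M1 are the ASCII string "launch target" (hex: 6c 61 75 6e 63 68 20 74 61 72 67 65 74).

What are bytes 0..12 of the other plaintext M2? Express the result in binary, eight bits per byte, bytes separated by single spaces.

01100000 01101101 01000111 11000010 00101110 01101011 01001111 01100110 10100011 00001100 01000101 11111100 10101101

First, c1 ⊕ c2 = (M1 ⊕ K) ⊕ (M2 ⊕ K) = M1 ⊕ M2, so the key drops out. Then M2 = (M1 ⊕ M2) ⊕ M1 over the first 13 bytes.
byte 0: (27 XOR 2b) XOR 6c = 0c XOR 6c = 60
byte 1: (4a XOR 46) XOR 61 = 0c XOR 61 = 6d
byte 2: (41 XOR 73) XOR 75 = 32 XOR 75 = 47
byte 3: (a1 XOR 0d) XOR 6e = ac XOR 6e = c2
byte 4: (ee XOR a3) XOR 63 = 4d XOR 63 = 2e
byte 5: (09 XOR 0a) XOR 68 = 03 XOR 68 = 6b
byte 6: (30 XOR 5f) XOR 20 = 6f XOR 20 = 4f
byte 7: (6a XOR 78) XOR 74 = 12 XOR 74 = 66
byte 8: (e5 XOR 27) XOR 61 = c2 XOR 61 = a3
byte 9: (9d XOR e3) XOR 72 = 7e XOR 72 = 0c
byte 10: (a9 XOR 8b) XOR 67 = 22 XOR 67 = 45
byte 11: (cd XOR 54) XOR 65 = 99 XOR 65 = fc
byte 12: (67 XOR be) XOR 74 = d9 XOR 74 = ad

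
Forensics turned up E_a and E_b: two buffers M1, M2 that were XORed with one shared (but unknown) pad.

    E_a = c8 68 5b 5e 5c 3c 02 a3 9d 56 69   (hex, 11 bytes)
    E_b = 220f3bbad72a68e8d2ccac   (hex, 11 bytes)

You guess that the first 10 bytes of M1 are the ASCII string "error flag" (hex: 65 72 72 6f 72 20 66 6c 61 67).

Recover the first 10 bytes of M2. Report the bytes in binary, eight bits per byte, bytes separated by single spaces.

First, E_a ⊕ E_b = (M1 ⊕ K) ⊕ (M2 ⊕ K) = M1 ⊕ M2, so the key drops out. Then M2 = (M1 ⊕ M2) ⊕ M1 over the first 10 bytes.
byte 0: (c8 ^ 22) ^ 65 = ea ^ 65 = 8f
byte 1: (68 ^ 0f) ^ 72 = 67 ^ 72 = 15
byte 2: (5b ^ 3b) ^ 72 = 60 ^ 72 = 12
byte 3: (5e ^ ba) ^ 6f = e4 ^ 6f = 8b
byte 4: (5c ^ d7) ^ 72 = 8b ^ 72 = f9
byte 5: (3c ^ 2a) ^ 20 = 16 ^ 20 = 36
byte 6: (02 ^ 68) ^ 66 = 6a ^ 66 = 0c
byte 7: (a3 ^ e8) ^ 6c = 4b ^ 6c = 27
byte 8: (9d ^ d2) ^ 61 = 4f ^ 61 = 2e
byte 9: (56 ^ cc) ^ 67 = 9a ^ 67 = fd

10001111 00010101 00010010 10001011 11111001 00110110 00001100 00100111 00101110 11111101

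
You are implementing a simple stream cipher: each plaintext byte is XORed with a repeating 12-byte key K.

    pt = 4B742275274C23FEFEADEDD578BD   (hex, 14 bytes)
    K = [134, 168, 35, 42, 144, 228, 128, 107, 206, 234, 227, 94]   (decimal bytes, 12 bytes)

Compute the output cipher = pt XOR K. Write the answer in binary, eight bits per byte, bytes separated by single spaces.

The 12-byte key repeats, so the effective keystream is 86 a8 23 2a 90 e4 80 6b ce ea e3 5e 86 a8.
byte 0: 4b XOR 86 = cd
byte 1: 74 XOR a8 = dc
byte 2: 22 XOR 23 = 01
byte 3: 75 XOR 2a = 5f
byte 4: 27 XOR 90 = b7
byte 5: 4c XOR e4 = a8
byte 6: 23 XOR 80 = a3
byte 7: fe XOR 6b = 95
byte 8: fe XOR ce = 30
byte 9: ad XOR ea = 47
byte 10: ed XOR e3 = 0e
byte 11: d5 XOR 5e = 8b
byte 12: 78 XOR 86 = fe
byte 13: bd XOR a8 = 15

11001101 11011100 00000001 01011111 10110111 10101000 10100011 10010101 00110000 01000111 00001110 10001011 11111110 00010101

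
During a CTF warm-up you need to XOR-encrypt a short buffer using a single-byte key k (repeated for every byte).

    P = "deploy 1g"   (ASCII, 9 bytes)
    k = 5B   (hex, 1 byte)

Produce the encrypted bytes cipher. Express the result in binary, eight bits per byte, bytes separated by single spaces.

The 1-byte key repeats, so the effective keystream is 5b 5b 5b 5b 5b 5b 5b 5b 5b.
byte 0: 64 xor 5b = 3f
byte 1: 65 xor 5b = 3e
byte 2: 70 xor 5b = 2b
byte 3: 6c xor 5b = 37
byte 4: 6f xor 5b = 34
byte 5: 79 xor 5b = 22
byte 6: 20 xor 5b = 7b
byte 7: 31 xor 5b = 6a
byte 8: 67 xor 5b = 3c

00111111 00111110 00101011 00110111 00110100 00100010 01111011 01101010 00111100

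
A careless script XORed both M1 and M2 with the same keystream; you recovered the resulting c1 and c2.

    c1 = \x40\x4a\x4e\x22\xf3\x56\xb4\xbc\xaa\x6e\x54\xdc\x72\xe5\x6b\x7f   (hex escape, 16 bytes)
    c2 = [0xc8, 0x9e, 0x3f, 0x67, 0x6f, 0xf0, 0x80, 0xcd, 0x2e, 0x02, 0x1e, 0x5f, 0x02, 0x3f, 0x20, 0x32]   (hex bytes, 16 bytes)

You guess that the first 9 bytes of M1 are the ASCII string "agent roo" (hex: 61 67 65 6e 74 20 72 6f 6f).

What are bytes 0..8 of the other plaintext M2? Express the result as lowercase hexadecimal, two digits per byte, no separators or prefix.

First, c1 ⊕ c2 = (M1 ⊕ K) ⊕ (M2 ⊕ K) = M1 ⊕ M2, so the key drops out. Then M2 = (M1 ⊕ M2) ⊕ M1 over the first 9 bytes.
byte 0: (40 ^ c8) ^ 61 = 88 ^ 61 = e9
byte 1: (4a ^ 9e) ^ 67 = d4 ^ 67 = b3
byte 2: (4e ^ 3f) ^ 65 = 71 ^ 65 = 14
byte 3: (22 ^ 67) ^ 6e = 45 ^ 6e = 2b
byte 4: (f3 ^ 6f) ^ 74 = 9c ^ 74 = e8
byte 5: (56 ^ f0) ^ 20 = a6 ^ 20 = 86
byte 6: (b4 ^ 80) ^ 72 = 34 ^ 72 = 46
byte 7: (bc ^ cd) ^ 6f = 71 ^ 6f = 1e
byte 8: (aa ^ 2e) ^ 6f = 84 ^ 6f = eb

e9b3142be886461eeb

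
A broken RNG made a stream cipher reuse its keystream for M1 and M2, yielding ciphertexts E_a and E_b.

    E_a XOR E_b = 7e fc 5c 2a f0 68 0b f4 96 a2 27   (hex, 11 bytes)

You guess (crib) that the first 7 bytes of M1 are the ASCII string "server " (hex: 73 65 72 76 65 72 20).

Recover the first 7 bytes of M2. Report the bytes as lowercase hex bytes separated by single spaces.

Since E_a ⊕ E_b = M1 ⊕ M2, XORing with the guessed M1 bytes yields the corresponding M2 bytes: M2 = (E_a ⊕ E_b) ⊕ M1.
byte 0: 01111110 XOR 01110011 = 00001101
byte 1: 11111100 XOR 01100101 = 10011001
byte 2: 01011100 XOR 01110010 = 00101110
byte 3: 00101010 XOR 01110110 = 01011100
byte 4: 11110000 XOR 01100101 = 10010101
byte 5: 01101000 XOR 01110010 = 00011010
byte 6: 00001011 XOR 00100000 = 00101011

0d 99 2e 5c 95 1a 2b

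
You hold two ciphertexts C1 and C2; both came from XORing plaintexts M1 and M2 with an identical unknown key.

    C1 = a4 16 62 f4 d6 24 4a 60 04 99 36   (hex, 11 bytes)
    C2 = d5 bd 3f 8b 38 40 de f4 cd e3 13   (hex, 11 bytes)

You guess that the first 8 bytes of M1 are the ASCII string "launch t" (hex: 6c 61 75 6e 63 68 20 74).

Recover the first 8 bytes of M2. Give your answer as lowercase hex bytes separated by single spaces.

First, C1 ⊕ C2 = (M1 ⊕ K) ⊕ (M2 ⊕ K) = M1 ⊕ M2, so the key drops out. Then M2 = (M1 ⊕ M2) ⊕ M1 over the first 8 bytes.
byte 0: (a4 ⊕ d5) ⊕ 6c = 71 ⊕ 6c = 1d
byte 1: (16 ⊕ bd) ⊕ 61 = ab ⊕ 61 = ca
byte 2: (62 ⊕ 3f) ⊕ 75 = 5d ⊕ 75 = 28
byte 3: (f4 ⊕ 8b) ⊕ 6e = 7f ⊕ 6e = 11
byte 4: (d6 ⊕ 38) ⊕ 63 = ee ⊕ 63 = 8d
byte 5: (24 ⊕ 40) ⊕ 68 = 64 ⊕ 68 = 0c
byte 6: (4a ⊕ de) ⊕ 20 = 94 ⊕ 20 = b4
byte 7: (60 ⊕ f4) ⊕ 74 = 94 ⊕ 74 = e0

1d ca 28 11 8d 0c b4 e0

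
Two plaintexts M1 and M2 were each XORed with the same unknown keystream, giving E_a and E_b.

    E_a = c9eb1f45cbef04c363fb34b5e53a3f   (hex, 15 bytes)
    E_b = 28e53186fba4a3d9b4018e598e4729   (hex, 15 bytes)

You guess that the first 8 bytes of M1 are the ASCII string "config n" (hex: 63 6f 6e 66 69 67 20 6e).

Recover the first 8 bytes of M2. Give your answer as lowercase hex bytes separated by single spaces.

First, E_a ⊕ E_b = (M1 ⊕ K) ⊕ (M2 ⊕ K) = M1 ⊕ M2, so the key drops out. Then M2 = (M1 ⊕ M2) ⊕ M1 over the first 8 bytes.
byte 0: (c9 XOR 28) XOR 63 = e1 XOR 63 = 82
byte 1: (eb XOR e5) XOR 6f = 0e XOR 6f = 61
byte 2: (1f XOR 31) XOR 6e = 2e XOR 6e = 40
byte 3: (45 XOR 86) XOR 66 = c3 XOR 66 = a5
byte 4: (cb XOR fb) XOR 69 = 30 XOR 69 = 59
byte 5: (ef XOR a4) XOR 67 = 4b XOR 67 = 2c
byte 6: (04 XOR a3) XOR 20 = a7 XOR 20 = 87
byte 7: (c3 XOR d9) XOR 6e = 1a XOR 6e = 74

82 61 40 a5 59 2c 87 74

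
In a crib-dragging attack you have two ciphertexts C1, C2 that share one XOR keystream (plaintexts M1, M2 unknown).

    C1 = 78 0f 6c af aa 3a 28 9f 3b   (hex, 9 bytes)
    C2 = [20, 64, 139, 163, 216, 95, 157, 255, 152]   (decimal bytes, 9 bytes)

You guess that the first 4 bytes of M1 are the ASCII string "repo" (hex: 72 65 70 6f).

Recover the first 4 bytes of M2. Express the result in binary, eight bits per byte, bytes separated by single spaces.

First, C1 ⊕ C2 = (M1 ⊕ K) ⊕ (M2 ⊕ K) = M1 ⊕ M2, so the key drops out. Then M2 = (M1 ⊕ M2) ⊕ M1 over the first 4 bytes.
byte 0: (78 ^ 14) ^ 72 = 6c ^ 72 = 1e
byte 1: (0f ^ 40) ^ 65 = 4f ^ 65 = 2a
byte 2: (6c ^ 8b) ^ 70 = e7 ^ 70 = 97
byte 3: (af ^ a3) ^ 6f = 0c ^ 6f = 63

00011110 00101010 10010111 01100011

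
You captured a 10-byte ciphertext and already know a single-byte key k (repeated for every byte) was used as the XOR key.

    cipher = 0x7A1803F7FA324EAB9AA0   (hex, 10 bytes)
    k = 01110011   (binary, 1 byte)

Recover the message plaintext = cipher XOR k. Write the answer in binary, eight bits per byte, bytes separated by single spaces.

The 1-byte key repeats, so the effective keystream is 73 73 73 73 73 73 73 73 73 73.
byte 0: 01111010 ⊕ 01110011 = 00001001
byte 1: 00011000 ⊕ 01110011 = 01101011
byte 2: 00000011 ⊕ 01110011 = 01110000
byte 3: 11110111 ⊕ 01110011 = 10000100
byte 4: 11111010 ⊕ 01110011 = 10001001
byte 5: 00110010 ⊕ 01110011 = 01000001
byte 6: 01001110 ⊕ 01110011 = 00111101
byte 7: 10101011 ⊕ 01110011 = 11011000
byte 8: 10011010 ⊕ 01110011 = 11101001
byte 9: 10100000 ⊕ 01110011 = 11010011

00001001 01101011 01110000 10000100 10001001 01000001 00111101 11011000 11101001 11010011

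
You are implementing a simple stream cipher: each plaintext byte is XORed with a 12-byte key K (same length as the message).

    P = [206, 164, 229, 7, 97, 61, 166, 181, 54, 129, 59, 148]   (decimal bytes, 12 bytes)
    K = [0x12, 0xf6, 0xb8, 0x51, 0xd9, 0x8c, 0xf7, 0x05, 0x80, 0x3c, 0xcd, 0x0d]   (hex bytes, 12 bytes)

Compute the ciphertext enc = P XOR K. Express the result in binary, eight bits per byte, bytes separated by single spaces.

11011100 01010010 01011101 01010110 10111000 10110001 01010001 10110000 10110110 10111101 11110110 10011001

byte 0: 11001110 XOR 00010010 = 11011100
byte 1: 10100100 XOR 11110110 = 01010010
byte 2: 11100101 XOR 10111000 = 01011101
byte 3: 00000111 XOR 01010001 = 01010110
byte 4: 01100001 XOR 11011001 = 10111000
byte 5: 00111101 XOR 10001100 = 10110001
byte 6: 10100110 XOR 11110111 = 01010001
byte 7: 10110101 XOR 00000101 = 10110000
byte 8: 00110110 XOR 10000000 = 10110110
byte 9: 10000001 XOR 00111100 = 10111101
byte 10: 00111011 XOR 11001101 = 11110110
byte 11: 10010100 XOR 00001101 = 10011001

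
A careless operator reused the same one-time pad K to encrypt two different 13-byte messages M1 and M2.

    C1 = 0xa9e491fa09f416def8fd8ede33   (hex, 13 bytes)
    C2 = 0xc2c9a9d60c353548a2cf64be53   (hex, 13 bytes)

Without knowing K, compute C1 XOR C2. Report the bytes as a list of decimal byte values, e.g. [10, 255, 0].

[107, 45, 56, 44, 5, 193, 35, 150, 90, 50, 234, 96, 96]

C1 ⊕ C2 = (M1 ⊕ K) ⊕ (M2 ⊕ K) = M1 ⊕ M2 — the shared key cancels under XOR.
169 ^ 194 = 107
228 ^ 201 =  45
145 ^ 169 =  56
250 ^ 214 =  44
  9 ^  12 =   5
244 ^  53 = 193
 22 ^  53 =  35
222 ^  72 = 150
248 ^ 162 =  90
253 ^ 207 =  50
142 ^ 100 = 234
222 ^ 190 =  96
 51 ^  83 =  96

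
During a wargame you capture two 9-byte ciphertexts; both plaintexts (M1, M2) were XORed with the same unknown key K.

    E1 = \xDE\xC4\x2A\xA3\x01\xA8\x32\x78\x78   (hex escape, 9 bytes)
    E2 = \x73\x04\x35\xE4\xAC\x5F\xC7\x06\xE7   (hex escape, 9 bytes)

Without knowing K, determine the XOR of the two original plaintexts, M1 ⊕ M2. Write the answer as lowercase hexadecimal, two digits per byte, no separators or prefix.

E1 ⊕ E2 = (M1 ⊕ K) ⊕ (M2 ⊕ K) = M1 ⊕ M2 — the shared key cancels under XOR.
byte 0: 222 XOR 115 = 173
byte 1: 196 XOR   4 = 192
byte 2:  42 XOR  53 =  31
byte 3: 163 XOR 228 =  71
byte 4:   1 XOR 172 = 173
byte 5: 168 XOR  95 = 247
byte 6:  50 XOR 199 = 245
byte 7: 120 XOR   6 = 126
byte 8: 120 XOR 231 = 159

adc01f47adf7f57e9f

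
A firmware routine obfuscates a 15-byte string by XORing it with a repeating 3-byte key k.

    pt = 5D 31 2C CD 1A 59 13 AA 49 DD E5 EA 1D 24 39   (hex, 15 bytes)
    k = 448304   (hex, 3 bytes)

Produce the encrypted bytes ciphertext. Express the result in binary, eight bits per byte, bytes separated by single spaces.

00011001 10110010 00101000 10001001 10011001 01011101 01010111 00101001 01001101 10011001 01100110 11101110 01011001 10100111 00111101

The 3-byte key repeats, so the effective keystream is 44 83 04 44 83 04 44 83 04 44 83 04 44 83 04.
byte 0:  93 ^  68 =  25
byte 1:  49 ^ 131 = 178
byte 2:  44 ^   4 =  40
byte 3: 205 ^  68 = 137
byte 4:  26 ^ 131 = 153
byte 5:  89 ^   4 =  93
byte 6:  19 ^  68 =  87
byte 7: 170 ^ 131 =  41
byte 8:  73 ^   4 =  77
byte 9: 221 ^  68 = 153
byte 10: 229 ^ 131 = 102
byte 11: 234 ^   4 = 238
byte 12:  29 ^  68 =  89
byte 13:  36 ^ 131 = 167
byte 14:  57 ^   4 =  61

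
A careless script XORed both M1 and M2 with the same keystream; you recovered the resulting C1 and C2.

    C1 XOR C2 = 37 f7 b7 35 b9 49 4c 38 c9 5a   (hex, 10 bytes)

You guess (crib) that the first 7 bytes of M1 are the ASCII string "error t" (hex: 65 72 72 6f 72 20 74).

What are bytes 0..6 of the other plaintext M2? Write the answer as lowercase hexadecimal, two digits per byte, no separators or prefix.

Since C1 ⊕ C2 = M1 ⊕ M2, XORing with the guessed M1 bytes yields the corresponding M2 bytes: M2 = (C1 ⊕ C2) ⊕ M1.
00110111 ^ 01100101 = 01010010
11110111 ^ 01110010 = 10000101
10110111 ^ 01110010 = 11000101
00110101 ^ 01101111 = 01011010
10111001 ^ 01110010 = 11001011
01001001 ^ 00100000 = 01101001
01001100 ^ 01110100 = 00111000

5285c55acb6938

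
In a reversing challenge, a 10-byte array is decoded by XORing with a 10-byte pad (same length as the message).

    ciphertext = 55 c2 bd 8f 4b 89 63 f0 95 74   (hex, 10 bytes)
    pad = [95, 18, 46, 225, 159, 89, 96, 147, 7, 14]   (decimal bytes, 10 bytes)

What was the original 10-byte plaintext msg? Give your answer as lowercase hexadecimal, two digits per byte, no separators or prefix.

 85 ⊕  95 =  10
194 ⊕  18 = 208
189 ⊕  46 = 147
143 ⊕ 225 = 110
 75 ⊕ 159 = 212
137 ⊕  89 = 208
 99 ⊕  96 =   3
240 ⊕ 147 =  99
149 ⊕   7 = 146
116 ⊕  14 = 122

0ad0936ed4d00363927a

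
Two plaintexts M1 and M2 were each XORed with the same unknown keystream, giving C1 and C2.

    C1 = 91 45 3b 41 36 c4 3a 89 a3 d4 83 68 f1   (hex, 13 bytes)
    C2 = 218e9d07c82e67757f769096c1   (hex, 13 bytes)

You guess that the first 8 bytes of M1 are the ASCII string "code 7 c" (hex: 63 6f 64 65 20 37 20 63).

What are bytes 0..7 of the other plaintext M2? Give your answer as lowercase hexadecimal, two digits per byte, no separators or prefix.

d3a4c223dedd7d9f

First, C1 ⊕ C2 = (M1 ⊕ K) ⊕ (M2 ⊕ K) = M1 ⊕ M2, so the key drops out. Then M2 = (M1 ⊕ M2) ⊕ M1 over the first 8 bytes.
byte 0: (91 xor 21) xor 63 = b0 xor 63 = d3
byte 1: (45 xor 8e) xor 6f = cb xor 6f = a4
byte 2: (3b xor 9d) xor 64 = a6 xor 64 = c2
byte 3: (41 xor 07) xor 65 = 46 xor 65 = 23
byte 4: (36 xor c8) xor 20 = fe xor 20 = de
byte 5: (c4 xor 2e) xor 37 = ea xor 37 = dd
byte 6: (3a xor 67) xor 20 = 5d xor 20 = 7d
byte 7: (89 xor 75) xor 63 = fc xor 63 = 9f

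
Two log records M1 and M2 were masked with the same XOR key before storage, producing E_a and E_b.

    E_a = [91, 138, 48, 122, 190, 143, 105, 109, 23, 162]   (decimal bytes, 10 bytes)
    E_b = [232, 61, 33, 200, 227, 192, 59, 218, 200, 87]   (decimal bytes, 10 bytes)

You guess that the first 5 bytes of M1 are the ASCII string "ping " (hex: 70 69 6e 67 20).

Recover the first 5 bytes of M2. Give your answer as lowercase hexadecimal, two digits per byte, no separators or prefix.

c3de7fd57d

First, E_a ⊕ E_b = (M1 ⊕ K) ⊕ (M2 ⊕ K) = M1 ⊕ M2, so the key drops out. Then M2 = (M1 ⊕ M2) ⊕ M1 over the first 5 bytes.
byte 0: (5b xor e8) xor 70 = b3 xor 70 = c3
byte 1: (8a xor 3d) xor 69 = b7 xor 69 = de
byte 2: (30 xor 21) xor 6e = 11 xor 6e = 7f
byte 3: (7a xor c8) xor 67 = b2 xor 67 = d5
byte 4: (be xor e3) xor 20 = 5d xor 20 = 7d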